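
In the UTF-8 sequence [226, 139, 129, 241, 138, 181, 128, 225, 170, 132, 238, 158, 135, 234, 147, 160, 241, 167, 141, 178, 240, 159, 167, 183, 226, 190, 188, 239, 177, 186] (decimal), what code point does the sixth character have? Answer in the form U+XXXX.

U+67372

Offset 0: leading byte 0xE2 = 11100010 → 3-byte char #1 = E2 8B 81.
Offset 3: leading byte 0xF1 = 11110001 → 4-byte char #2 = F1 8A B5 80.
Offset 7: leading byte 0xE1 = 11100001 → 3-byte char #3 = E1 AA 84.
Offset 10: leading byte 0xEE = 11101110 → 3-byte char #4 = EE 9E 87.
Offset 13: leading byte 0xEA = 11101010 → 3-byte char #5 = EA 93 A0.
Offset 16: leading byte 0xF1 = 11110001 → 4-byte char #6 = F1 A7 8D B2.
Leading byte 0xF1 = 11110001 matches 11110xxx → 4-byte sequence.
Byte 1: 0xF1 = 11110001, payload 001 (3 bits).
Byte 2: 0xA7 = 10100111 (10xxxxxx ✓), payload 100111.
Byte 3: 0x8D = 10001101 (10xxxxxx ✓), payload 001101.
Byte 4: 0xB2 = 10110010 (10xxxxxx ✓), payload 110010.
Concatenate: 001100111001101110010 = 0x67372 (21 bits → U+67372).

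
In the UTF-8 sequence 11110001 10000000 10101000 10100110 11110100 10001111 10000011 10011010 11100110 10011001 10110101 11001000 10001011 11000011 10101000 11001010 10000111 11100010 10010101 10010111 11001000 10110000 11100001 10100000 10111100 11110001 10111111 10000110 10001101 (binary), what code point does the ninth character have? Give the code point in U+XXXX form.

Offset 0: leading byte 0xF1 = 11110001 → 4-byte char #1 = F1 80 A8 A6.
Offset 4: leading byte 0xF4 = 11110100 → 4-byte char #2 = F4 8F 83 9A.
Offset 8: leading byte 0xE6 = 11100110 → 3-byte char #3 = E6 99 B5.
Offset 11: leading byte 0xC8 = 11001000 → 2-byte char #4 = C8 8B.
Offset 13: leading byte 0xC3 = 11000011 → 2-byte char #5 = C3 A8.
Offset 15: leading byte 0xCA = 11001010 → 2-byte char #6 = CA 87.
Offset 17: leading byte 0xE2 = 11100010 → 3-byte char #7 = E2 95 97.
Offset 20: leading byte 0xC8 = 11001000 → 2-byte char #8 = C8 B0.
Offset 22: leading byte 0xE1 = 11100001 → 3-byte char #9 = E1 A0 BC.
Leading byte 0xE1 = 11100001 matches 1110xxxx → 3-byte sequence.
Byte 1: 0xE1 = 11100001, payload 0001 (4 bits).
Byte 2: 0xA0 = 10100000 (10xxxxxx ✓), payload 100000.
Byte 3: 0xBC = 10111100 (10xxxxxx ✓), payload 111100.
Concatenate: 0001100000111100 = 0x183C (16 bits → U+183C).

U+183C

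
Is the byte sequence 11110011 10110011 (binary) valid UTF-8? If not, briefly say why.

invalid (sequence truncated)

Leading byte 0xF3 = 11110011 → 4-byte form, but only 2 bytes are present.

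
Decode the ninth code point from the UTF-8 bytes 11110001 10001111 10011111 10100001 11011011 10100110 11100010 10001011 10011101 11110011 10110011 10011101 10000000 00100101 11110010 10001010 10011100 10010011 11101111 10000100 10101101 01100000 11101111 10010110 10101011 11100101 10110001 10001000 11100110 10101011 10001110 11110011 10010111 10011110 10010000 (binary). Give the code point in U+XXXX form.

U+F5AB

Offset 0: leading byte 0xF1 = 11110001 → 4-byte char #1 = F1 8F 9F A1.
Offset 4: leading byte 0xDB = 11011011 → 2-byte char #2 = DB A6.
Offset 6: leading byte 0xE2 = 11100010 → 3-byte char #3 = E2 8B 9D.
Offset 9: leading byte 0xF3 = 11110011 → 4-byte char #4 = F3 B3 9D 80.
Offset 13: leading byte 0x25 = 00100101 → 1-byte char #5 = 25.
Offset 14: leading byte 0xF2 = 11110010 → 4-byte char #6 = F2 8A 9C 93.
Offset 18: leading byte 0xEF = 11101111 → 3-byte char #7 = EF 84 AD.
Offset 21: leading byte 0x60 = 01100000 → 1-byte char #8 = 60.
Offset 22: leading byte 0xEF = 11101111 → 3-byte char #9 = EF 96 AB.
Leading byte 0xEF = 11101111 matches 1110xxxx → 3-byte sequence.
Byte 1: 0xEF = 11101111, payload 1111 (4 bits).
Byte 2: 0x96 = 10010110 (10xxxxxx ✓), payload 010110.
Byte 3: 0xAB = 10101011 (10xxxxxx ✓), payload 101011.
Concatenate: 1111010110101011 = 0xF5AB (16 bits → U+F5AB).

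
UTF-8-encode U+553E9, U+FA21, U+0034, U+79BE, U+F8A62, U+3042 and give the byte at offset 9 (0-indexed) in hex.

U+553E9 → 4-byte form F1 95 8F A9 at offsets 0–3.
U+FA21 → 3-byte form EF A8 A1 at offsets 4–6.
U+0034 → 1-byte form 34 at offsets 7–7.
U+79BE → 3-byte form E7 A6 BE at offsets 8–10.
Offset 9 falls in char 4's range; it's byte 2 of E7 A6 BE = 0xA6.

0xA6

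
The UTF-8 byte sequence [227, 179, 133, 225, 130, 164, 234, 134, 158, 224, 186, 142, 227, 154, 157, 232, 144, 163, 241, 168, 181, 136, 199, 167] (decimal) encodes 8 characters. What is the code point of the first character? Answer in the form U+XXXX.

Offset 0: leading byte 0xE3 = 11100011 → 3-byte char #1 = E3 B3 85.
Leading byte 0xE3 = 11100011 matches 1110xxxx → 3-byte sequence.
Byte 1: 0xE3 = 11100011, payload 0011 (4 bits).
Byte 2: 0xB3 = 10110011 (10xxxxxx ✓), payload 110011.
Byte 3: 0x85 = 10000101 (10xxxxxx ✓), payload 000101.
Concatenate: 0011110011000101 = 0x3CC5 (16 bits → U+3CC5).

U+3CC5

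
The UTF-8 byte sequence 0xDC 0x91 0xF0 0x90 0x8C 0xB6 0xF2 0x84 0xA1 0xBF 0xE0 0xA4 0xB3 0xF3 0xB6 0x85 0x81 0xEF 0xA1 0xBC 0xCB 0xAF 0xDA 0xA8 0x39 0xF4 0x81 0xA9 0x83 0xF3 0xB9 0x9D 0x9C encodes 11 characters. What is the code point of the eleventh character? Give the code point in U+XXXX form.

Offset 0: leading byte 0xDC = 11011100 → 2-byte char #1 = DC 91.
Offset 2: leading byte 0xF0 = 11110000 → 4-byte char #2 = F0 90 8C B6.
Offset 6: leading byte 0xF2 = 11110010 → 4-byte char #3 = F2 84 A1 BF.
Offset 10: leading byte 0xE0 = 11100000 → 3-byte char #4 = E0 A4 B3.
Offset 13: leading byte 0xF3 = 11110011 → 4-byte char #5 = F3 B6 85 81.
Offset 17: leading byte 0xEF = 11101111 → 3-byte char #6 = EF A1 BC.
Offset 20: leading byte 0xCB = 11001011 → 2-byte char #7 = CB AF.
Offset 22: leading byte 0xDA = 11011010 → 2-byte char #8 = DA A8.
Offset 24: leading byte 0x39 = 00111001 → 1-byte char #9 = 39.
Offset 25: leading byte 0xF4 = 11110100 → 4-byte char #10 = F4 81 A9 83.
Offset 29: leading byte 0xF3 = 11110011 → 4-byte char #11 = F3 B9 9D 9C.
Leading byte 0xF3 = 11110011 matches 11110xxx → 4-byte sequence.
Byte 1: 0xF3 = 11110011, payload 011 (3 bits).
Byte 2: 0xB9 = 10111001 (10xxxxxx ✓), payload 111001.
Byte 3: 0x9D = 10011101 (10xxxxxx ✓), payload 011101.
Byte 4: 0x9C = 10011100 (10xxxxxx ✓), payload 011100.
Concatenate: 011111001011101011100 = 0xF975C (21 bits → U+F975C).

U+F975C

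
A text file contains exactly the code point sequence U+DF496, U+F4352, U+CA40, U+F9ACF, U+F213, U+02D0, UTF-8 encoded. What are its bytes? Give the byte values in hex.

F3 9F 92 96 F3 B4 8D 92 EC A9 80 F3 B9 AB 8F EF 88 93 CB 90

U+DF496: 4-byte form → F3 9F 92 96.
U+F4352: 4-byte form → F3 B4 8D 92.
U+CA40: 3-byte form → EC A9 80.
U+F9ACF: 4-byte form → F3 B9 AB 8F.
U+F213: 3-byte form → EF 88 93.
U+02D0: 2-byte form → CB 90.
Concatenated (20 bytes): F3 9F 92 96 F3 B4 8D 92 EC A9 80 F3 B9 AB 8F EF 88 93 CB 90.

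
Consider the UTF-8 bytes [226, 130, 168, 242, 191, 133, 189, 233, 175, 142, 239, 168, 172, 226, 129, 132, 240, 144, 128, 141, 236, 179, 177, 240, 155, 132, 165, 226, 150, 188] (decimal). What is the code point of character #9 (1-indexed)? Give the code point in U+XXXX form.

Offset 0: leading byte 0xE2 = 11100010 → 3-byte char #1 = E2 82 A8.
Offset 3: leading byte 0xF2 = 11110010 → 4-byte char #2 = F2 BF 85 BD.
Offset 7: leading byte 0xE9 = 11101001 → 3-byte char #3 = E9 AF 8E.
Offset 10: leading byte 0xEF = 11101111 → 3-byte char #4 = EF A8 AC.
Offset 13: leading byte 0xE2 = 11100010 → 3-byte char #5 = E2 81 84.
Offset 16: leading byte 0xF0 = 11110000 → 4-byte char #6 = F0 90 80 8D.
Offset 20: leading byte 0xEC = 11101100 → 3-byte char #7 = EC B3 B1.
Offset 23: leading byte 0xF0 = 11110000 → 4-byte char #8 = F0 9B 84 A5.
Offset 27: leading byte 0xE2 = 11100010 → 3-byte char #9 = E2 96 BC.
Leading byte 0xE2 = 11100010 matches 1110xxxx → 3-byte sequence.
Byte 1: 0xE2 = 11100010, payload 0010 (4 bits).
Byte 2: 0x96 = 10010110 (10xxxxxx ✓), payload 010110.
Byte 3: 0xBC = 10111100 (10xxxxxx ✓), payload 111100.
Concatenate: 0010010110111100 = 0x25BC (16 bits → U+25BC).

U+25BC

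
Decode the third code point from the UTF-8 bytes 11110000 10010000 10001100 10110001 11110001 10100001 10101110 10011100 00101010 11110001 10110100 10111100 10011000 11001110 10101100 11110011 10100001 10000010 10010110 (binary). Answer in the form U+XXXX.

U+002A

Offset 0: leading byte 0xF0 = 11110000 → 4-byte char #1 = F0 90 8C B1.
Offset 4: leading byte 0xF1 = 11110001 → 4-byte char #2 = F1 A1 AE 9C.
Offset 8: leading byte 0x2A = 00101010 → 1-byte char #3 = 2A.
Leading byte 0x2A = 00101010 matches 0xxxxxxx → 1-byte sequence.
Byte 1: 0x2A = 00101010, payload 0101010 (7 bits).
Concatenate: 0101010 = 0x2A (7 bits → U+002A).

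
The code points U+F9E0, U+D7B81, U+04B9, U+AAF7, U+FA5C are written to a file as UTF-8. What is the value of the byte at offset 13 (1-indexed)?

0xEF

1-indexed offset 13 is 0-indexed offset 12.
U+F9E0 → 3-byte form EF A7 A0 at offsets 0–2.
U+D7B81 → 4-byte form F3 97 AE 81 at offsets 3–6.
U+04B9 → 2-byte form D2 B9 at offsets 7–8.
U+AAF7 → 3-byte form EA AB B7 at offsets 9–11.
U+FA5C → 3-byte form EF A9 9C at offsets 12–14.
Offset 12 falls in char 5's range; it's byte 1 of EF A9 9C = 0xEF.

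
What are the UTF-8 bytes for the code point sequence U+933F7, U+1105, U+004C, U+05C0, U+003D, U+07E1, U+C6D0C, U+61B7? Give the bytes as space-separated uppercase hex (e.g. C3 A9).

U+933F7: 4-byte form → F2 93 8F B7.
U+1105: 3-byte form → E1 84 85.
U+004C: 1-byte form → 4C.
U+05C0: 2-byte form → D7 80.
U+003D: 1-byte form → 3D.
U+07E1: 2-byte form → DF A1.
U+C6D0C: 4-byte form → F3 86 B4 8C.
U+61B7: 3-byte form → E6 86 B7.
Concatenated (20 bytes): F2 93 8F B7 E1 84 85 4C D7 80 3D DF A1 F3 86 B4 8C E6 86 B7.

F2 93 8F B7 E1 84 85 4C D7 80 3D DF A1 F3 86 B4 8C E6 86 B7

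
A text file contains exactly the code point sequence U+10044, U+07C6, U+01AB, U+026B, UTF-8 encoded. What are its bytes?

F0 90 81 84 DF 86 C6 AB C9 AB

U+10044: 4-byte form → F0 90 81 84.
U+07C6: 2-byte form → DF 86.
U+01AB: 2-byte form → C6 AB.
U+026B: 2-byte form → C9 AB.
Concatenated (10 bytes): F0 90 81 84 DF 86 C6 AB C9 AB.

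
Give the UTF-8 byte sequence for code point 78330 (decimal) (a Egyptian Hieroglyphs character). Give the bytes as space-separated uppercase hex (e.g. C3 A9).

U+131FA = 0x131FA = 78330 decimal. In range U+10000–U+10FFFF → 4-byte form: 11110xxx 10xxxxxx 10xxxxxx 10xxxxxx.
Binary (21 bits): 000010011000111111010.
Split 3+6+6+6: 000 | 010011 | 000111 | 111010.
Byte 1: 11110000 = 0xF0.
Byte 2: 10010011 = 0x93.
Byte 3: 10000111 = 0x87.
Byte 4: 10111010 = 0xBA.

F0 93 87 BA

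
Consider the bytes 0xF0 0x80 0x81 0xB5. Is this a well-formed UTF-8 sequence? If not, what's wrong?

invalid (overlong encoding)

Leading byte 0xF0 = 11110000 → 4-byte form.
Continuation bytes all match 10xxxxxx. Payload decodes to 0x75.
But 0x75 < 0x10000, the minimum for a 4-byte sequence — this is an overlong encoding.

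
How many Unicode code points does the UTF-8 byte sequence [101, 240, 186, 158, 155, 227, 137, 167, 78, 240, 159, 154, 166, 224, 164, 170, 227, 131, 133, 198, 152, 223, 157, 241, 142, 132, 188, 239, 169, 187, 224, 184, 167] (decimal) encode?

12

Byte at offset 0: 0x65 = 01100101 → 1-byte char (#1). Advance 1.
Byte at offset 1: 0xF0 = 11110000 → 4-byte char (#2). Advance 4.
Byte at offset 5: 0xE3 = 11100011 → 3-byte char (#3). Advance 3.
Byte at offset 8: 0x4E = 01001110 → 1-byte char (#4). Advance 1.
Byte at offset 9: 0xF0 = 11110000 → 4-byte char (#5). Advance 4.
Byte at offset 13: 0xE0 = 11100000 → 3-byte char (#6). Advance 3.
Byte at offset 16: 0xE3 = 11100011 → 3-byte char (#7). Advance 3.
Byte at offset 19: 0xC6 = 11000110 → 2-byte char (#8). Advance 2.
Byte at offset 21: 0xDF = 11011111 → 2-byte char (#9). Advance 2.
Byte at offset 23: 0xF1 = 11110001 → 4-byte char (#10). Advance 4.
Byte at offset 27: 0xEF = 11101111 → 3-byte char (#11). Advance 3.
Byte at offset 30: 0xE0 = 11100000 → 3-byte char (#12). Advance 3.
Reached end at offset 33 after 12 code points.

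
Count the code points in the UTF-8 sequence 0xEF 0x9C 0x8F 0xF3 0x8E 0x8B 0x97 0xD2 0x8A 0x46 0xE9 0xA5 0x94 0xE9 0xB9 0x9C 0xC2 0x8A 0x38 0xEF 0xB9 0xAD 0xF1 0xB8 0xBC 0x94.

Byte at offset 0: 0xEF = 11101111 → 3-byte char (#1). Advance 3.
Byte at offset 3: 0xF3 = 11110011 → 4-byte char (#2). Advance 4.
Byte at offset 7: 0xD2 = 11010010 → 2-byte char (#3). Advance 2.
Byte at offset 9: 0x46 = 01000110 → 1-byte char (#4). Advance 1.
Byte at offset 10: 0xE9 = 11101001 → 3-byte char (#5). Advance 3.
Byte at offset 13: 0xE9 = 11101001 → 3-byte char (#6). Advance 3.
Byte at offset 16: 0xC2 = 11000010 → 2-byte char (#7). Advance 2.
Byte at offset 18: 0x38 = 00111000 → 1-byte char (#8). Advance 1.
Byte at offset 19: 0xEF = 11101111 → 3-byte char (#9). Advance 3.
Byte at offset 22: 0xF1 = 11110001 → 4-byte char (#10). Advance 4.
Reached end at offset 26 after 10 code points.

10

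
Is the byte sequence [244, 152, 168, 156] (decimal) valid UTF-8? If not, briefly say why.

Leading byte 0xF4 = 11110100 → 4-byte form.
Payload = 0x118A1C, which exceeds U+10FFFF, the maximum Unicode code point. (Leading bytes F5–FF, or F4 followed by ≥ 0x90, are invalid.)

invalid (encodes a value above U+10FFFF)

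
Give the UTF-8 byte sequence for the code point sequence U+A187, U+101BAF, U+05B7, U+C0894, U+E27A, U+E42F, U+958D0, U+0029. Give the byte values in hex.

EA 86 87 F4 81 AE AF D6 B7 F3 80 A2 94 EE 89 BA EE 90 AF F2 95 A3 90 29

U+A187: 3-byte form → EA 86 87.
U+101BAF: 4-byte form → F4 81 AE AF.
U+05B7: 2-byte form → D6 B7.
U+C0894: 4-byte form → F3 80 A2 94.
U+E27A: 3-byte form → EE 89 BA.
U+E42F: 3-byte form → EE 90 AF.
U+958D0: 4-byte form → F2 95 A3 90.
U+0029: 1-byte form → 29.
Concatenated (24 bytes): EA 86 87 F4 81 AE AF D6 B7 F3 80 A2 94 EE 89 BA EE 90 AF F2 95 A3 90 29.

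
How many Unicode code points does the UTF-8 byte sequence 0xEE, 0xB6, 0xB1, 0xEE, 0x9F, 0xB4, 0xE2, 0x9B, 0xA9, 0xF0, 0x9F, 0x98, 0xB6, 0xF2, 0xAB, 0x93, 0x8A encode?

5

Byte at offset 0: 0xEE = 11101110 → 3-byte char (#1). Advance 3.
Byte at offset 3: 0xEE = 11101110 → 3-byte char (#2). Advance 3.
Byte at offset 6: 0xE2 = 11100010 → 3-byte char (#3). Advance 3.
Byte at offset 9: 0xF0 = 11110000 → 4-byte char (#4). Advance 4.
Byte at offset 13: 0xF2 = 11110010 → 4-byte char (#5). Advance 4.
Reached end at offset 17 after 5 code points.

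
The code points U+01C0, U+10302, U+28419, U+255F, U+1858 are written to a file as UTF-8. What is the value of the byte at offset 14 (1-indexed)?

1-indexed offset 14 is 0-indexed offset 13.
U+01C0 → 2-byte form C7 80 at offsets 0–1.
U+10302 → 4-byte form F0 90 8C 82 at offsets 2–5.
U+28419 → 4-byte form F0 A8 90 99 at offsets 6–9.
U+255F → 3-byte form E2 95 9F at offsets 10–12.
U+1858 → 3-byte form E1 A1 98 at offsets 13–15.
Offset 13 falls in char 5's range; it's byte 1 of E1 A1 98 = 0xE1.

0xE1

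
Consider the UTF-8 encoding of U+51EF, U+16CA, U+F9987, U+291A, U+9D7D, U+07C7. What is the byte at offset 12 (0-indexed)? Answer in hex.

U+51EF → 3-byte form E5 87 AF at offsets 0–2.
U+16CA → 3-byte form E1 9B 8A at offsets 3–5.
U+F9987 → 4-byte form F3 B9 A6 87 at offsets 6–9.
U+291A → 3-byte form E2 A4 9A at offsets 10–12.
Offset 12 falls in char 4's range; it's byte 3 of E2 A4 9A = 0x9A.

0x9A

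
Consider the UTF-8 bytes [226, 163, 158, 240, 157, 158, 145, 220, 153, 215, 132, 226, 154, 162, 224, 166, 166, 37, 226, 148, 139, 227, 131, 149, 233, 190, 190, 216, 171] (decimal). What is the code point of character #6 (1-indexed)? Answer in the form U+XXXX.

Offset 0: leading byte 0xE2 = 11100010 → 3-byte char #1 = E2 A3 9E.
Offset 3: leading byte 0xF0 = 11110000 → 4-byte char #2 = F0 9D 9E 91.
Offset 7: leading byte 0xDC = 11011100 → 2-byte char #3 = DC 99.
Offset 9: leading byte 0xD7 = 11010111 → 2-byte char #4 = D7 84.
Offset 11: leading byte 0xE2 = 11100010 → 3-byte char #5 = E2 9A A2.
Offset 14: leading byte 0xE0 = 11100000 → 3-byte char #6 = E0 A6 A6.
Leading byte 0xE0 = 11100000 matches 1110xxxx → 3-byte sequence.
Byte 1: 0xE0 = 11100000, payload 0000 (4 bits).
Byte 2: 0xA6 = 10100110 (10xxxxxx ✓), payload 100110.
Byte 3: 0xA6 = 10100110 (10xxxxxx ✓), payload 100110.
Concatenate: 0000100110100110 = 0x9A6 (16 bits → U+09A6).

U+09A6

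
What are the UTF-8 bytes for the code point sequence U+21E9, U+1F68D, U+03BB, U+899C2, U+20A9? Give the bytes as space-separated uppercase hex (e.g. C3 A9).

E2 87 A9 F0 9F 9A 8D CE BB F2 89 A7 82 E2 82 A9

U+21E9: 3-byte form → E2 87 A9.
U+1F68D: 4-byte form → F0 9F 9A 8D.
U+03BB: 2-byte form → CE BB.
U+899C2: 4-byte form → F2 89 A7 82.
U+20A9: 3-byte form → E2 82 A9.
Concatenated (16 bytes): E2 87 A9 F0 9F 9A 8D CE BB F2 89 A7 82 E2 82 A9.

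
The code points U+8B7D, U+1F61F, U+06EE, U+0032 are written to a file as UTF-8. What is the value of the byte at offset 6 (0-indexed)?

U+8B7D → 3-byte form E8 AD BD at offsets 0–2.
U+1F61F → 4-byte form F0 9F 98 9F at offsets 3–6.
Offset 6 falls in char 2's range; it's byte 4 of F0 9F 98 9F = 0x9F.

0x9F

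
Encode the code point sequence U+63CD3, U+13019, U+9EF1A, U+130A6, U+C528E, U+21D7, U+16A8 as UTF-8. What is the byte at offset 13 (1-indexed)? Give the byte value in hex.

1-indexed offset 13 is 0-indexed offset 12.
U+63CD3 → 4-byte form F1 A3 B3 93 at offsets 0–3.
U+13019 → 4-byte form F0 93 80 99 at offsets 4–7.
U+9EF1A → 4-byte form F2 9E BC 9A at offsets 8–11.
U+130A6 → 4-byte form F0 93 82 A6 at offsets 12–15.
Offset 12 falls in char 4's range; it's byte 1 of F0 93 82 A6 = 0xF0.

0xF0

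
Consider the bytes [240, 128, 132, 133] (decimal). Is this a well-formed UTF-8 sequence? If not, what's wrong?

Leading byte 0xF0 = 11110000 → 4-byte form.
Continuation bytes all match 10xxxxxx. Payload decodes to 0x105.
But 0x105 < 0x10000, the minimum for a 4-byte sequence — this is an overlong encoding.

invalid (overlong encoding)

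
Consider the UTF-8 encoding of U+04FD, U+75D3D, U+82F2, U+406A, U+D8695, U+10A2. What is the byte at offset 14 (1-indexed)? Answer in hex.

1-indexed offset 14 is 0-indexed offset 13.
U+04FD → 2-byte form D3 BD at offsets 0–1.
U+75D3D → 4-byte form F1 B5 B4 BD at offsets 2–5.
U+82F2 → 3-byte form E8 8B B2 at offsets 6–8.
U+406A → 3-byte form E4 81 AA at offsets 9–11.
U+D8695 → 4-byte form F3 98 9A 95 at offsets 12–15.
Offset 13 falls in char 5's range; it's byte 2 of F3 98 9A 95 = 0x98.

0x98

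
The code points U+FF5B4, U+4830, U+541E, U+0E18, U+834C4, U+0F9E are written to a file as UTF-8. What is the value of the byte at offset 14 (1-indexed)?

1-indexed offset 14 is 0-indexed offset 13.
U+FF5B4 → 4-byte form F3 BF 96 B4 at offsets 0–3.
U+4830 → 3-byte form E4 A0 B0 at offsets 4–6.
U+541E → 3-byte form E5 90 9E at offsets 7–9.
U+0E18 → 3-byte form E0 B8 98 at offsets 10–12.
U+834C4 → 4-byte form F2 83 93 84 at offsets 13–16.
Offset 13 falls in char 5's range; it's byte 1 of F2 83 93 84 = 0xF2.

0xF2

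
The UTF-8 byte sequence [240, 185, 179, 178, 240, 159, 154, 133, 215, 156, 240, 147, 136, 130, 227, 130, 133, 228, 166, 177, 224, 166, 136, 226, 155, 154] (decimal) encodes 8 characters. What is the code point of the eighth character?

U+26DA

Offset 0: leading byte 0xF0 = 11110000 → 4-byte char #1 = F0 B9 B3 B2.
Offset 4: leading byte 0xF0 = 11110000 → 4-byte char #2 = F0 9F 9A 85.
Offset 8: leading byte 0xD7 = 11010111 → 2-byte char #3 = D7 9C.
Offset 10: leading byte 0xF0 = 11110000 → 4-byte char #4 = F0 93 88 82.
Offset 14: leading byte 0xE3 = 11100011 → 3-byte char #5 = E3 82 85.
Offset 17: leading byte 0xE4 = 11100100 → 3-byte char #6 = E4 A6 B1.
Offset 20: leading byte 0xE0 = 11100000 → 3-byte char #7 = E0 A6 88.
Offset 23: leading byte 0xE2 = 11100010 → 3-byte char #8 = E2 9B 9A.
Leading byte 0xE2 = 11100010 matches 1110xxxx → 3-byte sequence.
Byte 1: 0xE2 = 11100010, payload 0010 (4 bits).
Byte 2: 0x9B = 10011011 (10xxxxxx ✓), payload 011011.
Byte 3: 0x9A = 10011010 (10xxxxxx ✓), payload 011010.
Concatenate: 0010011011011010 = 0x26DA (16 bits → U+26DA).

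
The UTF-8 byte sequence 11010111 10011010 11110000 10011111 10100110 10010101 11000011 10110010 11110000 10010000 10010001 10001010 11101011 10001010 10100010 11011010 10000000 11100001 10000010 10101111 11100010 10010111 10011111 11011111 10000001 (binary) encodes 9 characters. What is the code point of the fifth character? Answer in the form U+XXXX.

U+B2A2

Offset 0: leading byte 0xD7 = 11010111 → 2-byte char #1 = D7 9A.
Offset 2: leading byte 0xF0 = 11110000 → 4-byte char #2 = F0 9F A6 95.
Offset 6: leading byte 0xC3 = 11000011 → 2-byte char #3 = C3 B2.
Offset 8: leading byte 0xF0 = 11110000 → 4-byte char #4 = F0 90 91 8A.
Offset 12: leading byte 0xEB = 11101011 → 3-byte char #5 = EB 8A A2.
Leading byte 0xEB = 11101011 matches 1110xxxx → 3-byte sequence.
Byte 1: 0xEB = 11101011, payload 1011 (4 bits).
Byte 2: 0x8A = 10001010 (10xxxxxx ✓), payload 001010.
Byte 3: 0xA2 = 10100010 (10xxxxxx ✓), payload 100010.
Concatenate: 1011001010100010 = 0xB2A2 (16 bits → U+B2A2).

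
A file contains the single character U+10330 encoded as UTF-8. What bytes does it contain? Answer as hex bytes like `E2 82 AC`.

F0 90 8C B0

U+10330 = 0x10330 = 66352 decimal. In range U+10000–U+10FFFF → 4-byte form: 11110xxx 10xxxxxx 10xxxxxx 10xxxxxx.
Binary (21 bits): 000010000001100110000.
Split 3+6+6+6: 000 | 010000 | 001100 | 110000.
Byte 1: 11110000 = 0xF0.
Byte 2: 10010000 = 0x90.
Byte 3: 10001100 = 0x8C.
Byte 4: 10110000 = 0xB0.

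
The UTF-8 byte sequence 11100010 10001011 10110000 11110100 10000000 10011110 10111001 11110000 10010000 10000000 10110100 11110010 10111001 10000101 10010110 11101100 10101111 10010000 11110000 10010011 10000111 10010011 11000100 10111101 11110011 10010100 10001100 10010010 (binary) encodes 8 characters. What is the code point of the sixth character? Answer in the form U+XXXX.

U+131D3

Offset 0: leading byte 0xE2 = 11100010 → 3-byte char #1 = E2 8B B0.
Offset 3: leading byte 0xF4 = 11110100 → 4-byte char #2 = F4 80 9E B9.
Offset 7: leading byte 0xF0 = 11110000 → 4-byte char #3 = F0 90 80 B4.
Offset 11: leading byte 0xF2 = 11110010 → 4-byte char #4 = F2 B9 85 96.
Offset 15: leading byte 0xEC = 11101100 → 3-byte char #5 = EC AF 90.
Offset 18: leading byte 0xF0 = 11110000 → 4-byte char #6 = F0 93 87 93.
Leading byte 0xF0 = 11110000 matches 11110xxx → 4-byte sequence.
Byte 1: 0xF0 = 11110000, payload 000 (3 bits).
Byte 2: 0x93 = 10010011 (10xxxxxx ✓), payload 010011.
Byte 3: 0x87 = 10000111 (10xxxxxx ✓), payload 000111.
Byte 4: 0x93 = 10010011 (10xxxxxx ✓), payload 010011.
Concatenate: 000010011000111010011 = 0x131D3 (21 bits → U+131D3).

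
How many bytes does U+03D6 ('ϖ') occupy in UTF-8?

2

U+03D6 = 0x3D6. UTF-8 uses 1 byte below 0x80, 2 below 0x800, 3 below 0x10000, 4 up to 0x10FFFF. 0x3D6 is in U+0080–U+07FF → 2 bytes.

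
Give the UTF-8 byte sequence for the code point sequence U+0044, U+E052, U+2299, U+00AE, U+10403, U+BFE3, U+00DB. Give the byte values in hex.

44 EE 81 92 E2 8A 99 C2 AE F0 90 90 83 EB BF A3 C3 9B

U+0044: 1-byte form → 44.
U+E052: 3-byte form → EE 81 92.
U+2299: 3-byte form → E2 8A 99.
U+00AE: 2-byte form → C2 AE.
U+10403: 4-byte form → F0 90 90 83.
U+BFE3: 3-byte form → EB BF A3.
U+00DB: 2-byte form → C3 9B.
Concatenated (18 bytes): 44 EE 81 92 E2 8A 99 C2 AE F0 90 90 83 EB BF A3 C3 9B.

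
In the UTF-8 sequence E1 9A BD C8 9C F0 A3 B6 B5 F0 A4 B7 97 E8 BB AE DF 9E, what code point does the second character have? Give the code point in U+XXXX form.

Offset 0: leading byte 0xE1 = 11100001 → 3-byte char #1 = E1 9A BD.
Offset 3: leading byte 0xC8 = 11001000 → 2-byte char #2 = C8 9C.
Leading byte 0xC8 = 11001000 matches 110xxxxx → 2-byte sequence.
Byte 1: 0xC8 = 11001000, payload 01000 (5 bits).
Byte 2: 0x9C = 10011100 (10xxxxxx ✓), payload 011100.
Concatenate: 01000011100 = 0x21C (11 bits → U+021C).

U+021C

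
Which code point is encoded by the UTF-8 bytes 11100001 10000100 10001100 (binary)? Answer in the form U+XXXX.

U+110C

Leading byte 0xE1 = 11100001 matches 1110xxxx → 3-byte sequence.
Byte 1: 0xE1 = 11100001, payload 0001 (4 bits).
Byte 2: 0x84 = 10000100 (10xxxxxx ✓), payload 000100.
Byte 3: 0x8C = 10001100 (10xxxxxx ✓), payload 001100.
Concatenate: 0001000100001100 = 0x110C (16 bits → U+110C).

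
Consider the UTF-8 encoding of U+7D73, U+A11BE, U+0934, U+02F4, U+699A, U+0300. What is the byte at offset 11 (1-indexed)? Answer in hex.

1-indexed offset 11 is 0-indexed offset 10.
U+7D73 → 3-byte form E7 B5 B3 at offsets 0–2.
U+A11BE → 4-byte form F2 A1 86 BE at offsets 3–6.
U+0934 → 3-byte form E0 A4 B4 at offsets 7–9.
U+02F4 → 2-byte form CB B4 at offsets 10–11.
Offset 10 falls in char 4's range; it's byte 1 of CB B4 = 0xCB.

0xCB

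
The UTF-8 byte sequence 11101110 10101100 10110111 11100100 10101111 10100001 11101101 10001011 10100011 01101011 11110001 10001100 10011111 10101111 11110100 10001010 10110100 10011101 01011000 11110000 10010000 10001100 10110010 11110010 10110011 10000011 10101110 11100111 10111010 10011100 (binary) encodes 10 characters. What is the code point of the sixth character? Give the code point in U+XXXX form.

Offset 0: leading byte 0xEE = 11101110 → 3-byte char #1 = EE AC B7.
Offset 3: leading byte 0xE4 = 11100100 → 3-byte char #2 = E4 AF A1.
Offset 6: leading byte 0xED = 11101101 → 3-byte char #3 = ED 8B A3.
Offset 9: leading byte 0x6B = 01101011 → 1-byte char #4 = 6B.
Offset 10: leading byte 0xF1 = 11110001 → 4-byte char #5 = F1 8C 9F AF.
Offset 14: leading byte 0xF4 = 11110100 → 4-byte char #6 = F4 8A B4 9D.
Leading byte 0xF4 = 11110100 matches 11110xxx → 4-byte sequence.
Byte 1: 0xF4 = 11110100, payload 100 (3 bits).
Byte 2: 0x8A = 10001010 (10xxxxxx ✓), payload 001010.
Byte 3: 0xB4 = 10110100 (10xxxxxx ✓), payload 110100.
Byte 4: 0x9D = 10011101 (10xxxxxx ✓), payload 011101.
Concatenate: 100001010110100011101 = 0x10AD1D (21 bits → U+10AD1D).

U+10AD1D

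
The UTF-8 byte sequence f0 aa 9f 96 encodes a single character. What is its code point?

Leading byte 0xF0 = 11110000 matches 11110xxx → 4-byte sequence.
Byte 1: 0xF0 = 11110000, payload 000 (3 bits).
Byte 2: 0xAA = 10101010 (10xxxxxx ✓), payload 101010.
Byte 3: 0x9F = 10011111 (10xxxxxx ✓), payload 011111.
Byte 4: 0x96 = 10010110 (10xxxxxx ✓), payload 010110.
Concatenate: 000101010011111010110 = 0x2A7D6 (21 bits → U+2A7D6).

U+2A7D6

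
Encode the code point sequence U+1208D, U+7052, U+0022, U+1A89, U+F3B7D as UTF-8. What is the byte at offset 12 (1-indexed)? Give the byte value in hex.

0xF3

1-indexed offset 12 is 0-indexed offset 11.
U+1208D → 4-byte form F0 92 82 8D at offsets 0–3.
U+7052 → 3-byte form E7 81 92 at offsets 4–6.
U+0022 → 1-byte form 22 at offsets 7–7.
U+1A89 → 3-byte form E1 AA 89 at offsets 8–10.
U+F3B7D → 4-byte form F3 B3 AD BD at offsets 11–14.
Offset 11 falls in char 5's range; it's byte 1 of F3 B3 AD BD = 0xF3.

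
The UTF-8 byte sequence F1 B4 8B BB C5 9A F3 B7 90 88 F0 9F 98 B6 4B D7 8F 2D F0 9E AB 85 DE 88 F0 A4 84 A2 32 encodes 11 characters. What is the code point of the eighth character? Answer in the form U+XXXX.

Offset 0: leading byte 0xF1 = 11110001 → 4-byte char #1 = F1 B4 8B BB.
Offset 4: leading byte 0xC5 = 11000101 → 2-byte char #2 = C5 9A.
Offset 6: leading byte 0xF3 = 11110011 → 4-byte char #3 = F3 B7 90 88.
Offset 10: leading byte 0xF0 = 11110000 → 4-byte char #4 = F0 9F 98 B6.
Offset 14: leading byte 0x4B = 01001011 → 1-byte char #5 = 4B.
Offset 15: leading byte 0xD7 = 11010111 → 2-byte char #6 = D7 8F.
Offset 17: leading byte 0x2D = 00101101 → 1-byte char #7 = 2D.
Offset 18: leading byte 0xF0 = 11110000 → 4-byte char #8 = F0 9E AB 85.
Leading byte 0xF0 = 11110000 matches 11110xxx → 4-byte sequence.
Byte 1: 0xF0 = 11110000, payload 000 (3 bits).
Byte 2: 0x9E = 10011110 (10xxxxxx ✓), payload 011110.
Byte 3: 0xAB = 10101011 (10xxxxxx ✓), payload 101011.
Byte 4: 0x85 = 10000101 (10xxxxxx ✓), payload 000101.
Concatenate: 000011110101011000101 = 0x1EAC5 (21 bits → U+1EAC5).

U+1EAC5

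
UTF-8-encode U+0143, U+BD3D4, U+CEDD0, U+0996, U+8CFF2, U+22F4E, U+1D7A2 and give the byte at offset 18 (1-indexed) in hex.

0xF0

1-indexed offset 18 is 0-indexed offset 17.
U+0143 → 2-byte form C5 83 at offsets 0–1.
U+BD3D4 → 4-byte form F2 BD 8F 94 at offsets 2–5.
U+CEDD0 → 4-byte form F3 8E B7 90 at offsets 6–9.
U+0996 → 3-byte form E0 A6 96 at offsets 10–12.
U+8CFF2 → 4-byte form F2 8C BF B2 at offsets 13–16.
U+22F4E → 4-byte form F0 A2 BD 8E at offsets 17–20.
Offset 17 falls in char 6's range; it's byte 1 of F0 A2 BD 8E = 0xF0.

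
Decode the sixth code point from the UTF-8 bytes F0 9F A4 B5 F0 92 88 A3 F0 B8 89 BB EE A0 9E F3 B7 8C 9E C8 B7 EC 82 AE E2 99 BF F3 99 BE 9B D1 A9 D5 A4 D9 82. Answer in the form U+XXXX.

Offset 0: leading byte 0xF0 = 11110000 → 4-byte char #1 = F0 9F A4 B5.
Offset 4: leading byte 0xF0 = 11110000 → 4-byte char #2 = F0 92 88 A3.
Offset 8: leading byte 0xF0 = 11110000 → 4-byte char #3 = F0 B8 89 BB.
Offset 12: leading byte 0xEE = 11101110 → 3-byte char #4 = EE A0 9E.
Offset 15: leading byte 0xF3 = 11110011 → 4-byte char #5 = F3 B7 8C 9E.
Offset 19: leading byte 0xC8 = 11001000 → 2-byte char #6 = C8 B7.
Leading byte 0xC8 = 11001000 matches 110xxxxx → 2-byte sequence.
Byte 1: 0xC8 = 11001000, payload 01000 (5 bits).
Byte 2: 0xB7 = 10110111 (10xxxxxx ✓), payload 110111.
Concatenate: 01000110111 = 0x237 (11 bits → U+0237).

U+0237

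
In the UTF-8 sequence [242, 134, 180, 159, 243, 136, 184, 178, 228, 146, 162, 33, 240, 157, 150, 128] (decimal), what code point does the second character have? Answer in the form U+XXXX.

U+C8E32

Offset 0: leading byte 0xF2 = 11110010 → 4-byte char #1 = F2 86 B4 9F.
Offset 4: leading byte 0xF3 = 11110011 → 4-byte char #2 = F3 88 B8 B2.
Leading byte 0xF3 = 11110011 matches 11110xxx → 4-byte sequence.
Byte 1: 0xF3 = 11110011, payload 011 (3 bits).
Byte 2: 0x88 = 10001000 (10xxxxxx ✓), payload 001000.
Byte 3: 0xB8 = 10111000 (10xxxxxx ✓), payload 111000.
Byte 4: 0xB2 = 10110010 (10xxxxxx ✓), payload 110010.
Concatenate: 011001000111000110010 = 0xC8E32 (21 bits → U+C8E32).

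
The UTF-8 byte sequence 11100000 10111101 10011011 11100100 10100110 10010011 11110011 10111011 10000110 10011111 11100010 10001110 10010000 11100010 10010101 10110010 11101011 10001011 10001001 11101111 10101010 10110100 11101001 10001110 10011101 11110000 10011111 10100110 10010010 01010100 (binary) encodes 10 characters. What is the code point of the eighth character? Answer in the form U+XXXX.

U+939D

Offset 0: leading byte 0xE0 = 11100000 → 3-byte char #1 = E0 BD 9B.
Offset 3: leading byte 0xE4 = 11100100 → 3-byte char #2 = E4 A6 93.
Offset 6: leading byte 0xF3 = 11110011 → 4-byte char #3 = F3 BB 86 9F.
Offset 10: leading byte 0xE2 = 11100010 → 3-byte char #4 = E2 8E 90.
Offset 13: leading byte 0xE2 = 11100010 → 3-byte char #5 = E2 95 B2.
Offset 16: leading byte 0xEB = 11101011 → 3-byte char #6 = EB 8B 89.
Offset 19: leading byte 0xEF = 11101111 → 3-byte char #7 = EF AA B4.
Offset 22: leading byte 0xE9 = 11101001 → 3-byte char #8 = E9 8E 9D.
Leading byte 0xE9 = 11101001 matches 1110xxxx → 3-byte sequence.
Byte 1: 0xE9 = 11101001, payload 1001 (4 bits).
Byte 2: 0x8E = 10001110 (10xxxxxx ✓), payload 001110.
Byte 3: 0x9D = 10011101 (10xxxxxx ✓), payload 011101.
Concatenate: 1001001110011101 = 0x939D (16 bits → U+939D).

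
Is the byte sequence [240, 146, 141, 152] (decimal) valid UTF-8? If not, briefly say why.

Leading byte 0xF0 = 11110000 → 4-byte form.
Continuation bytes 0x92=10010010, 0x8D=10001101, 0x98=10011000 all match 10xxxxxx.
Decoded value 0x12358 is ≥ 0x10000 (shortest form) and not a surrogate.

valid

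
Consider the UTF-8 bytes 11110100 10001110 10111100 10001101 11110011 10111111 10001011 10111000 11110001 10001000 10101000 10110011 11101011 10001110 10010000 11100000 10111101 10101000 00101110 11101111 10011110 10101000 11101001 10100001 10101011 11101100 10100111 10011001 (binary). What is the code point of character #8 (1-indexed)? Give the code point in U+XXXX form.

U+986B

Offset 0: leading byte 0xF4 = 11110100 → 4-byte char #1 = F4 8E BC 8D.
Offset 4: leading byte 0xF3 = 11110011 → 4-byte char #2 = F3 BF 8B B8.
Offset 8: leading byte 0xF1 = 11110001 → 4-byte char #3 = F1 88 A8 B3.
Offset 12: leading byte 0xEB = 11101011 → 3-byte char #4 = EB 8E 90.
Offset 15: leading byte 0xE0 = 11100000 → 3-byte char #5 = E0 BD A8.
Offset 18: leading byte 0x2E = 00101110 → 1-byte char #6 = 2E.
Offset 19: leading byte 0xEF = 11101111 → 3-byte char #7 = EF 9E A8.
Offset 22: leading byte 0xE9 = 11101001 → 3-byte char #8 = E9 A1 AB.
Leading byte 0xE9 = 11101001 matches 1110xxxx → 3-byte sequence.
Byte 1: 0xE9 = 11101001, payload 1001 (4 bits).
Byte 2: 0xA1 = 10100001 (10xxxxxx ✓), payload 100001.
Byte 3: 0xAB = 10101011 (10xxxxxx ✓), payload 101011.
Concatenate: 1001100001101011 = 0x986B (16 bits → U+986B).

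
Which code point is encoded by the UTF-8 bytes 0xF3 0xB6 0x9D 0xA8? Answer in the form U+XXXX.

U+F6768

Leading byte 0xF3 = 11110011 matches 11110xxx → 4-byte sequence.
Byte 1: 0xF3 = 11110011, payload 011 (3 bits).
Byte 2: 0xB6 = 10110110 (10xxxxxx ✓), payload 110110.
Byte 3: 0x9D = 10011101 (10xxxxxx ✓), payload 011101.
Byte 4: 0xA8 = 10101000 (10xxxxxx ✓), payload 101000.
Concatenate: 011110110011101101000 = 0xF6768 (21 bits → U+F6768).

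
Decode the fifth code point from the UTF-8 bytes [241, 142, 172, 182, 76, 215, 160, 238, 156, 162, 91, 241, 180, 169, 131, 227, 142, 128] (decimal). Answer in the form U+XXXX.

Offset 0: leading byte 0xF1 = 11110001 → 4-byte char #1 = F1 8E AC B6.
Offset 4: leading byte 0x4C = 01001100 → 1-byte char #2 = 4C.
Offset 5: leading byte 0xD7 = 11010111 → 2-byte char #3 = D7 A0.
Offset 7: leading byte 0xEE = 11101110 → 3-byte char #4 = EE 9C A2.
Offset 10: leading byte 0x5B = 01011011 → 1-byte char #5 = 5B.
Leading byte 0x5B = 01011011 matches 0xxxxxxx → 1-byte sequence.
Byte 1: 0x5B = 01011011, payload 1011011 (7 bits).
Concatenate: 1011011 = 0x5B (7 bits → U+005B).

U+005B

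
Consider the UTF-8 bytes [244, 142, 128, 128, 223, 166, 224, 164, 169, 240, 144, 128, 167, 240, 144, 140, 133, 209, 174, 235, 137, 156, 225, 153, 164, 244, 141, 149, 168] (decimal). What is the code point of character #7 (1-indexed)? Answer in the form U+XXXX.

U+B25C

Offset 0: leading byte 0xF4 = 11110100 → 4-byte char #1 = F4 8E 80 80.
Offset 4: leading byte 0xDF = 11011111 → 2-byte char #2 = DF A6.
Offset 6: leading byte 0xE0 = 11100000 → 3-byte char #3 = E0 A4 A9.
Offset 9: leading byte 0xF0 = 11110000 → 4-byte char #4 = F0 90 80 A7.
Offset 13: leading byte 0xF0 = 11110000 → 4-byte char #5 = F0 90 8C 85.
Offset 17: leading byte 0xD1 = 11010001 → 2-byte char #6 = D1 AE.
Offset 19: leading byte 0xEB = 11101011 → 3-byte char #7 = EB 89 9C.
Leading byte 0xEB = 11101011 matches 1110xxxx → 3-byte sequence.
Byte 1: 0xEB = 11101011, payload 1011 (4 bits).
Byte 2: 0x89 = 10001001 (10xxxxxx ✓), payload 001001.
Byte 3: 0x9C = 10011100 (10xxxxxx ✓), payload 011100.
Concatenate: 1011001001011100 = 0xB25C (16 bits → U+B25C).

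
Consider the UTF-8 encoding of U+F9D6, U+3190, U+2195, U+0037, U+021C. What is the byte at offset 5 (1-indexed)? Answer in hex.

1-indexed offset 5 is 0-indexed offset 4.
U+F9D6 → 3-byte form EF A7 96 at offsets 0–2.
U+3190 → 3-byte form E3 86 90 at offsets 3–5.
Offset 4 falls in char 2's range; it's byte 2 of E3 86 90 = 0x86.

0x86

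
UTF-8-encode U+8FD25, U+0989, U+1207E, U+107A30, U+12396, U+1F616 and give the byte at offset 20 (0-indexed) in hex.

U+8FD25 → 4-byte form F2 8F B4 A5 at offsets 0–3.
U+0989 → 3-byte form E0 A6 89 at offsets 4–6.
U+1207E → 4-byte form F0 92 81 BE at offsets 7–10.
U+107A30 → 4-byte form F4 87 A8 B0 at offsets 11–14.
U+12396 → 4-byte form F0 92 8E 96 at offsets 15–18.
U+1F616 → 4-byte form F0 9F 98 96 at offsets 19–22.
Offset 20 falls in char 6's range; it's byte 2 of F0 9F 98 96 = 0x9F.

0x9F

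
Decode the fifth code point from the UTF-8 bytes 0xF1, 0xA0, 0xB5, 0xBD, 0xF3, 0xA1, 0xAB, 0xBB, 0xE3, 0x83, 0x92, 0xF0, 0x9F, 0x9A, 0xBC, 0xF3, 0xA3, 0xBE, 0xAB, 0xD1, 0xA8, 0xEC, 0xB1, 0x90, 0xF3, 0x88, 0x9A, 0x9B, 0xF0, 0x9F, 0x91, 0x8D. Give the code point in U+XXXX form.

Offset 0: leading byte 0xF1 = 11110001 → 4-byte char #1 = F1 A0 B5 BD.
Offset 4: leading byte 0xF3 = 11110011 → 4-byte char #2 = F3 A1 AB BB.
Offset 8: leading byte 0xE3 = 11100011 → 3-byte char #3 = E3 83 92.
Offset 11: leading byte 0xF0 = 11110000 → 4-byte char #4 = F0 9F 9A BC.
Offset 15: leading byte 0xF3 = 11110011 → 4-byte char #5 = F3 A3 BE AB.
Leading byte 0xF3 = 11110011 matches 11110xxx → 4-byte sequence.
Byte 1: 0xF3 = 11110011, payload 011 (3 bits).
Byte 2: 0xA3 = 10100011 (10xxxxxx ✓), payload 100011.
Byte 3: 0xBE = 10111110 (10xxxxxx ✓), payload 111110.
Byte 4: 0xAB = 10101011 (10xxxxxx ✓), payload 101011.
Concatenate: 011100011111110101011 = 0xE3FAB (21 bits → U+E3FAB).

U+E3FAB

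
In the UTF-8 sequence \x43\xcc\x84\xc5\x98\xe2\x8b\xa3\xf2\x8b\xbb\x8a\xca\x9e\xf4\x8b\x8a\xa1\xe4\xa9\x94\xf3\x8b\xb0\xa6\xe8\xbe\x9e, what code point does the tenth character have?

U+8F9E

Offset 0: leading byte 0x43 = 01000011 → 1-byte char #1 = 43.
Offset 1: leading byte 0xCC = 11001100 → 2-byte char #2 = CC 84.
Offset 3: leading byte 0xC5 = 11000101 → 2-byte char #3 = C5 98.
Offset 5: leading byte 0xE2 = 11100010 → 3-byte char #4 = E2 8B A3.
Offset 8: leading byte 0xF2 = 11110010 → 4-byte char #5 = F2 8B BB 8A.
Offset 12: leading byte 0xCA = 11001010 → 2-byte char #6 = CA 9E.
Offset 14: leading byte 0xF4 = 11110100 → 4-byte char #7 = F4 8B 8A A1.
Offset 18: leading byte 0xE4 = 11100100 → 3-byte char #8 = E4 A9 94.
Offset 21: leading byte 0xF3 = 11110011 → 4-byte char #9 = F3 8B B0 A6.
Offset 25: leading byte 0xE8 = 11101000 → 3-byte char #10 = E8 BE 9E.
Leading byte 0xE8 = 11101000 matches 1110xxxx → 3-byte sequence.
Byte 1: 0xE8 = 11101000, payload 1000 (4 bits).
Byte 2: 0xBE = 10111110 (10xxxxxx ✓), payload 111110.
Byte 3: 0x9E = 10011110 (10xxxxxx ✓), payload 011110.
Concatenate: 1000111110011110 = 0x8F9E (16 bits → U+8F9E).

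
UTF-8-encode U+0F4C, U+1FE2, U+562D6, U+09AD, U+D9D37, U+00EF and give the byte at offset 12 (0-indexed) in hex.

0xAD

U+0F4C → 3-byte form E0 BD 8C at offsets 0–2.
U+1FE2 → 3-byte form E1 BF A2 at offsets 3–5.
U+562D6 → 4-byte form F1 96 8B 96 at offsets 6–9.
U+09AD → 3-byte form E0 A6 AD at offsets 10–12.
Offset 12 falls in char 4's range; it's byte 3 of E0 A6 AD = 0xAD.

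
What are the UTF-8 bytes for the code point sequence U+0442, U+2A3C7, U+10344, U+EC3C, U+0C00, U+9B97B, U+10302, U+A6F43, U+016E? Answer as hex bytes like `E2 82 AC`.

U+0442: 2-byte form → D1 82.
U+2A3C7: 4-byte form → F0 AA 8F 87.
U+10344: 4-byte form → F0 90 8D 84.
U+EC3C: 3-byte form → EE B0 BC.
U+0C00: 3-byte form → E0 B0 80.
U+9B97B: 4-byte form → F2 9B A5 BB.
U+10302: 4-byte form → F0 90 8C 82.
U+A6F43: 4-byte form → F2 A6 BD 83.
U+016E: 2-byte form → C5 AE.
Concatenated (30 bytes): D1 82 F0 AA 8F 87 F0 90 8D 84 EE B0 BC E0 B0 80 F2 9B A5 BB F0 90 8C 82 F2 A6 BD 83 C5 AE.

D1 82 F0 AA 8F 87 F0 90 8D 84 EE B0 BC E0 B0 80 F2 9B A5 BB F0 90 8C 82 F2 A6 BD 83 C5 AE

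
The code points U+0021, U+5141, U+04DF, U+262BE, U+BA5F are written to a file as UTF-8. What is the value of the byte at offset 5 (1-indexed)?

0xD3

1-indexed offset 5 is 0-indexed offset 4.
U+0021 → 1-byte form 21 at offsets 0–0.
U+5141 → 3-byte form E5 85 81 at offsets 1–3.
U+04DF → 2-byte form D3 9F at offsets 4–5.
Offset 4 falls in char 3's range; it's byte 1 of D3 9F = 0xD3.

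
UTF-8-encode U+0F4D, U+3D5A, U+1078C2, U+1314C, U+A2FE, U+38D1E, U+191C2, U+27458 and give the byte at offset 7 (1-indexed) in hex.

0xF4

1-indexed offset 7 is 0-indexed offset 6.
U+0F4D → 3-byte form E0 BD 8D at offsets 0–2.
U+3D5A → 3-byte form E3 B5 9A at offsets 3–5.
U+1078C2 → 4-byte form F4 87 A3 82 at offsets 6–9.
Offset 6 falls in char 3's range; it's byte 1 of F4 87 A3 82 = 0xF4.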